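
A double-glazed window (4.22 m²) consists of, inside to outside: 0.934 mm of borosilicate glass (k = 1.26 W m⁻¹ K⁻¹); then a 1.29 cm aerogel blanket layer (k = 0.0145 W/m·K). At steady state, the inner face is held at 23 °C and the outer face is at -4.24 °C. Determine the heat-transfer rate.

Q = 129 W

Series thermal resistances, inner to outer:
  R_borosilicate glass = L/(kA) = 9.34×10^-4/(1.26·4.22) = 1.757×10^-4 K/W
  R_aerogel blanket = L/(kA) = 0.0129/(0.0145·4.22) = 0.2108 K/W
ΣR = 1.757×10^-4 + 0.2108 = 0.2110 K/W
Q = ΔT/ΣR = (23 °C − -4.24 °C)/0.2110 = 129 W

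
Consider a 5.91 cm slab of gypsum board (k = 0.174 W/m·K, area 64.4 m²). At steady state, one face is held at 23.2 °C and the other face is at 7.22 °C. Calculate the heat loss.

Q = kA·ΔT/L = 0.174 × 64.4 × |23.2 °C − 7.22 °C| / 0.0591 = 3030 W

Q = 3.03 kW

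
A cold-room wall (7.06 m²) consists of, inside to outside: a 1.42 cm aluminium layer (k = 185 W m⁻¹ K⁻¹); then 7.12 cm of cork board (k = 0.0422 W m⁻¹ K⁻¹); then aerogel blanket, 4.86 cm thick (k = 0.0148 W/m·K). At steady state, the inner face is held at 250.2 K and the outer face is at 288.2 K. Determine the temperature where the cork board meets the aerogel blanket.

Resistance network (inner→outer):
  R_aluminium = L/(kA) = 0.0142/(185·7.06) = 1.087×10^-5 K/W
  R_cork board = L/(kA) = 0.0712/(0.0422·7.06) = 0.2390 K/W
  R_aerogel blanket = L/(kA) = 0.0486/(0.0148·7.06) = 0.4651 K/W
ΣR = 1.087×10^-5 + 0.2390 + 0.4651 = 0.7041 K/W
Q = ΔT/ΣR = (250.2 K − 288.2 K)/0.7041 = -53.97 W
From the inner boundary to the cork board/aerogel blanket interface, ΣR_partial = 0.2390 K/W.
T_interface = T_in − Q·ΣR_partial = 250.2 K − (-53.97)(0.2390) = 263.10 K

T = 263.10 K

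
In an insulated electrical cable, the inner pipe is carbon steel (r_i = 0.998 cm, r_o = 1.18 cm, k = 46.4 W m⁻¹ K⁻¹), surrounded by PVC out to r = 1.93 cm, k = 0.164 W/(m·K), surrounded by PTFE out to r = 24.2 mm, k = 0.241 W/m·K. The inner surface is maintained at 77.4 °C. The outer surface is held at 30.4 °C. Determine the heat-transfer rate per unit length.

Q' = 74.9 W/m

Resistance network (inner→outer):
  R'_carbon steel = ln(0.0118/0.00998)/(2πk) = 0.1675/(2π·46.4) = 5.746×10^-4 m·K/W
  R'_PVC = ln(0.0193/0.0118)/(2πk) = 0.4920/(2π·0.164) = 0.4775 m·K/W
  R'_PTFE = ln(0.0242/0.0193)/(2πk) = 0.2262/(2π·0.241) = 0.1494 m·K/W
ΣR = 5.746×10^-4 + 0.4775 + 0.1494 = 0.6275 m·K/W
Q' = ΔT/ΣR = (77.4 °C − 30.4 °C)/0.6275 = 74.9 W/m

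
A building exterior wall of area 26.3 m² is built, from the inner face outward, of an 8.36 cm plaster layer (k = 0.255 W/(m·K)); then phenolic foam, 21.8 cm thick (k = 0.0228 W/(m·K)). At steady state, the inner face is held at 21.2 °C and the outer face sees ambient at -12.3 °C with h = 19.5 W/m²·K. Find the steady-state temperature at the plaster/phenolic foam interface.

Treat each layer as a resistance in series:
  R_plaster = L/(kA) = 0.0836/(0.255·26.3) = 0.01247 K/W
  R_phenolic foam = L/(kA) = 0.218/(0.0228·26.3) = 0.3636 K/W
  R_conv,out = 1/(hA) = 1/(19.5·26.3) = 0.001950 K/W
ΣR = 0.01247 + 0.3636 + 0.001950 = 0.3780 K/W
Q = ΔT/ΣR = (21.2 °C − -12.3 °C)/0.3780 = 88.62 W
From the inner boundary to the plaster/phenolic foam interface, ΣR_partial = 0.01247 K/W.
T_interface = T_in − Q·ΣR_partial = 21.2 °C − (88.62)(0.01247) = 20.1 °C

T = 20.1 °C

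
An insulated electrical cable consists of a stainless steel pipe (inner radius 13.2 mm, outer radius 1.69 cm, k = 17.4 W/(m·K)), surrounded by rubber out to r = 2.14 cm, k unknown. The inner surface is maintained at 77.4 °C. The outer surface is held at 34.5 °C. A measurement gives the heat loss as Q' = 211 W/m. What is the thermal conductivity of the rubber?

k = 0.187 W/m·K

ΣR = ΔT/Q' = |77.4 − 34.5|/211 = 0.2033 m·K/W
Known resistances:
  R'_stainless steel = ln(0.0169/0.0132)/(2πk) = 0.2471/(2π·17.4) = 0.002260 m·K/W
R_rubber = ΣR − ΣR_known = 0.2033 − 0.002260 = 0.2010 m·K/W
ln(r₂/r₁)/(2πk) = 0.2010 ⇒ k = 0.2361/(2π·0.2010) = 0.187 W/m·K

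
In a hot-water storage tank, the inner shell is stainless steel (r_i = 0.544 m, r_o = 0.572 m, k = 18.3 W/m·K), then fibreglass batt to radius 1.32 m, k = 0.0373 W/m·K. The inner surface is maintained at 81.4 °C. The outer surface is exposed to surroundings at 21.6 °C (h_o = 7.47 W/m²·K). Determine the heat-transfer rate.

Treat each layer as a resistance in series:
  R_stainless steel = (1/0.544 − 1/0.572)/(4πk) = 0.08998/(4π·18.3) = 3.913×10^-4 K/W
  R_fibreglass batt = (1/0.572 − 1/1.32)/(4πk) = 0.9907/(4π·0.0373) = 2.114 K/W
  R_conv,out = 1/(4πr²h) = 1/(4π·1.32²·7.47) = 0.006114 K/W
ΣR = 3.913×10^-4 + 2.114 + 0.006114 = 2.121 K/W
Q = ΔT/ΣR = (81.4 °C − 21.6 °C)/2.121 = 28.2 W

Q = 28.2 W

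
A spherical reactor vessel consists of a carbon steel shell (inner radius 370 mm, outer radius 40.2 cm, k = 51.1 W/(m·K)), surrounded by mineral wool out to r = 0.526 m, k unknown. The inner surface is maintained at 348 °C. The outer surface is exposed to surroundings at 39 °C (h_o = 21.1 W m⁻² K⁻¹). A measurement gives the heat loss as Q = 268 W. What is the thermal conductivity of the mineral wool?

ΣR = ΔT/Q = |348 − 39|/268 = 1.153 K/W
Known resistances:
  R_carbon steel = (1/0.370 − 1/0.402)/(4πk) = 0.2151/(4π·51.1) = 3.350×10^-4 K/W
  R_conv,out = 1/(4πr²h) = 1/(4π·0.526²·21.1) = 0.01363 K/W
R_mineral wool = ΣR − ΣR_known = 1.153 − 0.01396 = 1.139 K/W
(1/r₁−1/r₂)/(4πk) = 1.139 ⇒ k = 0.5864/(4π·1.139) = 0.0410 W/m·K

k = 0.0410 W/m·K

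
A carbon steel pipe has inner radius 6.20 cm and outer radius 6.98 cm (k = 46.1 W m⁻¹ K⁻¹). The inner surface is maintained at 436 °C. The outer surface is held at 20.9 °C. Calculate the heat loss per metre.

Q' = 2πk·ΔT/ln(r₂/r₁) = 2π × 46.1 × 415.1 / ln(0.0698/0.0620) = 1.01×10^6 W/m

Q' = 1010 kW/m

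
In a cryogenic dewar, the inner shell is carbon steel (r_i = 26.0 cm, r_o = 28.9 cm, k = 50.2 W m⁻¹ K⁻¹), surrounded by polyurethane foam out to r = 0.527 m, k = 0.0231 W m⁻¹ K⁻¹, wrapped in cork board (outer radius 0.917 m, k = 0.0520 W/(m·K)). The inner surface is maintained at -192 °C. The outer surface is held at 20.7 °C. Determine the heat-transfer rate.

Treat each layer as a resistance in series:
  R_carbon steel = (1/0.260 − 1/0.289)/(4πk) = 0.3859/(4π·50.2) = 6.118×10^-4 K/W
  R_polyurethane foam = (1/0.289 − 1/0.527)/(4πk) = 1.563/(4π·0.0231) = 5.383 K/W
  R_cork board = (1/0.527 − 1/0.917)/(4πk) = 0.8070/(4π·0.0520) = 1.235 K/W
ΣR = 6.118×10^-4 + 5.383 + 1.235 = 6.619 K/W
Q = ΔT/ΣR = (-192 °C − 20.7 °C)/6.619 = -32.1 W
(Negative Q ⇒ heat flows inward; heat gain = 32.1 W.)

Q = 32.1 W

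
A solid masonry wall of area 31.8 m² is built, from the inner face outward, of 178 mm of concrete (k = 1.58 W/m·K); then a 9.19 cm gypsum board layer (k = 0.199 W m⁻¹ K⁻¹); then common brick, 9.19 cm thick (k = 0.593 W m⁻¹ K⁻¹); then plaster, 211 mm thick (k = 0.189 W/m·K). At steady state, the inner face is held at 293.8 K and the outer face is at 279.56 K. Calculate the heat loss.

Q = 245 W

Treat each layer as a resistance in series:
  R_concrete = L/(kA) = 0.178/(1.58·31.8) = 0.003543 K/W
  R_gypsum board = L/(kA) = 0.0919/(0.199·31.8) = 0.01452 K/W
  R_common brick = L/(kA) = 0.0919/(0.593·31.8) = 0.004873 K/W
  R_plaster = L/(kA) = 0.211/(0.189·31.8) = 0.03511 K/W
ΣR = 0.003543 + 0.01452 + 0.004873 + 0.03511 = 0.05805 K/W
Q = ΔT/ΣR = (293.8 K − 279.56 K)/0.05805 = 245 W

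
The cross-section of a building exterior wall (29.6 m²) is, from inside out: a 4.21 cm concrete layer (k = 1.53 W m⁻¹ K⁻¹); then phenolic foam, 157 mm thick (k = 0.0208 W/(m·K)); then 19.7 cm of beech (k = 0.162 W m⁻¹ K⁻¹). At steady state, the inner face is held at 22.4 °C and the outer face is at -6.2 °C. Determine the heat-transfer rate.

Q = 96.3 W

Treat each layer as a resistance in series:
  R_concrete = L/(kA) = 0.0421/(1.53·29.6) = 9.296×10^-4 K/W
  R_phenolic foam = L/(kA) = 0.157/(0.0208·29.6) = 0.2550 K/W
  R_beech = L/(kA) = 0.197/(0.162·29.6) = 0.04108 K/W
ΣR = 9.296×10^-4 + 0.2550 + 0.04108 = 0.2970 K/W
Q = ΔT/ΣR = (22.4 °C − -6.2 °C)/0.2970 = 96.3 W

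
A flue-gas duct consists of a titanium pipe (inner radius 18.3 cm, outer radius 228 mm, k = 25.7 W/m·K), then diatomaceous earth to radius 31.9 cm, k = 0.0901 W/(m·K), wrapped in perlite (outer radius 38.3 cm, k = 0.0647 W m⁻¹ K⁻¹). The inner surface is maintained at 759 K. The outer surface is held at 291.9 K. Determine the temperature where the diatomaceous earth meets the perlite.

Treat each layer as a resistance in series:
  R'_titanium = ln(0.228/0.183)/(2πk) = 0.2199/(2π·25.7) = 0.001362 m·K/W
  R'_diatomaceous earth = ln(0.319/0.228)/(2πk) = 0.3358/(2π·0.0901) = 0.5932 m·K/W
  R'_perlite = ln(0.383/0.319)/(2πk) = 0.1828/(2π·0.0647) = 0.4498 m·K/W
ΣR = 0.001362 + 0.5932 + 0.4498 = 1.044 m·K/W
Q' = ΔT/ΣR = (759 K − 291.9 K)/1.044 = 447.4 W/m
From the inner boundary to the diatomaceous earth/perlite interface, ΣR_partial = 0.5946 m·K/W.
T_interface = T_in − Q'·ΣR_partial = 759 K − (447.4)(0.5946) = 493 K

T = 493 K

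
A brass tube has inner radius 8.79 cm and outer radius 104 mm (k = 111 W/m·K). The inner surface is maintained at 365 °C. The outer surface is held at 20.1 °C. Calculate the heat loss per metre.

Q' = 1.43×10^6 W/m

Q' = 2πk·ΔT/ln(r₂/r₁) = 2π × 111 × 344.9 / ln(0.104/0.0879) = 1.43×10^6 W/m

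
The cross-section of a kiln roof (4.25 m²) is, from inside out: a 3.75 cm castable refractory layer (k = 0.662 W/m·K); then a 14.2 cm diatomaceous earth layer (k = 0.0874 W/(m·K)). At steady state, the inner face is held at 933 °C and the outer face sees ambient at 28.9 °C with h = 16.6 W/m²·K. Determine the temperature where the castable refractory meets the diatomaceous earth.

T = 904 °C

Resistance network (inner→outer):
  R_castable refractory = L/(kA) = 0.0375/(0.662·4.25) = 0.01333 K/W
  R_diatomaceous earth = L/(kA) = 0.142/(0.0874·4.25) = 0.3823 K/W
  R_conv,out = 1/(hA) = 1/(16.6·4.25) = 0.01417 K/W
ΣR = 0.01333 + 0.3823 + 0.01417 = 0.4098 K/W
Q = ΔT/ΣR = (933 °C − 28.9 °C)/0.4098 = 2206 W
From the inner boundary to the castable refractory/diatomaceous earth interface, ΣR_partial = 0.01333 K/W.
T_interface = T_in − Q·ΣR_partial = 933 °C − (2206)(0.01333) = 904 °C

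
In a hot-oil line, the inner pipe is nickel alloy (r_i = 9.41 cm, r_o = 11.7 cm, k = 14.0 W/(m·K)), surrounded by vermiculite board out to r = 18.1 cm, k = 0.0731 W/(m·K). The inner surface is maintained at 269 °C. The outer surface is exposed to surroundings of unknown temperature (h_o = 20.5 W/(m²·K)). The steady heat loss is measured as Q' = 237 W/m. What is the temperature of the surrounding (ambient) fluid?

T_out = 33.1 °C

Series resistances:
  R'_nickel alloy = ln(0.117/0.0941)/(2πk) = 0.2178/(2π·14.0) = 0.002476 m·K/W
  R'_vermiculite board = ln(0.181/0.117)/(2πk) = 0.4363/(2π·0.0731) = 0.9500 m·K/W
  R'_conv,out = 1/(2πr h) = 1/(2π·0.181·20.5) = 0.04289 m·K/W
ΣR = 0.9953 m·K/W
ΔT = Q'·ΣR = 237 × 0.9953 = 235.9 K
Heat flows outward, so T_out = T_in − ΔT = 269 − 235.9 = 33.1 °C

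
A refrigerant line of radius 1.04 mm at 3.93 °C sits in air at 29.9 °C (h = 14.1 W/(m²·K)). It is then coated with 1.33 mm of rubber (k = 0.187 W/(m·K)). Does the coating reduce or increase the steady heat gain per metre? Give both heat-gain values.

Critical radius for a cylinder: r_cr = k/h = 0.0133 m = 1.33 cm.
Outer radius after coating: r₂ = 0.00104 + 0.00133 = 0.00237 m.
Since r₁ < r_cr and r₂ ≤ r_cr, the coating moves toward the maximum at r_cr — heat gain rises.
Bare: R = 1/(2πr₁h) = 10.85 m·K/W; Q = 25.97/10.85 = 2.39 W/m.
Coated: R = R_cond + R_conv = 5.464 m·K/W; Q = 25.97/5.464 = 4.75 W/m.

increases: 2.39 → 4.75 W/m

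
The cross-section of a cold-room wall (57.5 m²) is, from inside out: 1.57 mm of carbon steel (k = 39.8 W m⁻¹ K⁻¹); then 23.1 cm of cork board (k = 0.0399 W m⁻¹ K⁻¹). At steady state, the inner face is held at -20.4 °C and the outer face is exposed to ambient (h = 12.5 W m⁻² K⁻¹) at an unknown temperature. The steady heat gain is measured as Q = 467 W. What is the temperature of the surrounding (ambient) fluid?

Series resistances:
  R_carbon steel = L/(kA) = 0.00157/(39.8·57.5) = 6.860×10^-7 K/W
  R_cork board = L/(kA) = 0.231/(0.0399·57.5) = 0.1007 K/W
  R_conv,out = 1/(hA) = 1/(12.5·57.5) = 0.001391 K/W
ΣR = 0.1021 K/W
ΔT = Q·ΣR = 467 × 0.1021 = 47.68 K
Heat flows inward, so T_out = T_in + ΔT = -20.4 + 47.68 = 27.3 °C

T_out = 27.3 °C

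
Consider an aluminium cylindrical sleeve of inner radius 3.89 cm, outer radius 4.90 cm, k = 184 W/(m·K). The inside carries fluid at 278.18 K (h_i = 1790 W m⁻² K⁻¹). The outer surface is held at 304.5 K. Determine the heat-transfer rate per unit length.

Q' = 10600 W/m

Series thermal resistances, inner to outer:
  R'_conv,in = 1/(2πr h) = 1/(2π·0.0389·1790) = 0.002286 m·K/W
  R'_aluminium = ln(0.0490/0.0389)/(2πk) = 0.2308/(2π·184) = 1.997×10^-4 m·K/W
ΣR = 0.002286 + 1.997×10^-4 = 0.002486 m·K/W
Q' = ΔT/ΣR = (278.18 K − 304.5 K)/0.002486 = -10600 W/m
(Negative Q' ⇒ heat flows inward; heat gain = 10600 W/m.)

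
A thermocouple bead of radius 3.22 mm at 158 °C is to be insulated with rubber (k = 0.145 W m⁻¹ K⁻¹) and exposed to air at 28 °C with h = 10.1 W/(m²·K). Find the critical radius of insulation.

r_cr = 2.87 cm

For a sphere, r_cr = 2k_ins/h = 2·0.145/10.1 = 0.0287 m = 2.87 cm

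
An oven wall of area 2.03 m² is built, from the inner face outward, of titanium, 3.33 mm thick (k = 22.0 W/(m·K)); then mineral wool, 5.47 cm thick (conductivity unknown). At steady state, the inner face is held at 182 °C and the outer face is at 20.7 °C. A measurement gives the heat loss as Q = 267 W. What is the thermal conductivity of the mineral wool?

ΣR = ΔT/Q = |182 − 20.7|/267 = 0.6041 K/W
Known resistances:
  R_titanium = L/(kA) = 0.00333/(22.0·2.03) = 7.456×10^-5 K/W
R_mineral wool = ΣR − ΣR_known = 0.6041 − 7.456×10^-5 = 0.6040 K/W
L/(kA) = 0.6040 ⇒ k = 0.0547/(0.6040·2.03) = 0.0446 W/m·K

k = 0.0446 W/m·K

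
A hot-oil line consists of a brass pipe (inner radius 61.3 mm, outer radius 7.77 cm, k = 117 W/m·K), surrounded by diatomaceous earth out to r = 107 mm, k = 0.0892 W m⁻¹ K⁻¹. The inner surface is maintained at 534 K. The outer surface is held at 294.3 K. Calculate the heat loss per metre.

Treat each layer as a resistance in series:
  R'_brass = ln(0.0777/0.0613)/(2πk) = 0.2371/(2π·117) = 3.225×10^-4 m·K/W
  R'_diatomaceous earth = ln(0.107/0.0777)/(2πk) = 0.3200/(2π·0.0892) = 0.5709 m·K/W
ΣR = 3.225×10^-4 + 0.5709 = 0.5712 m·K/W
Q' = ΔT/ΣR = (534 K − 294.3 K)/0.5712 = 420 W/m

Q' = 420 W/m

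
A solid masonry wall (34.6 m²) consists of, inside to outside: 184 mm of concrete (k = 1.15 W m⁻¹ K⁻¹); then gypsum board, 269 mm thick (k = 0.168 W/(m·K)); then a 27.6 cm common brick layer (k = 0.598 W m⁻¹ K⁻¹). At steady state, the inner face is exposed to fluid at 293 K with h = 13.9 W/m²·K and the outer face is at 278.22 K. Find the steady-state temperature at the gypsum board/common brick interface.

Resistance network (inner→outer):
  R_conv,in = 1/(hA) = 1/(13.9·34.6) = 0.002079 K/W
  R_concrete = L/(kA) = 0.184/(1.15·34.6) = 0.004624 K/W
  R_gypsum board = L/(kA) = 0.269/(0.168·34.6) = 0.04628 K/W
  R_common brick = L/(kA) = 0.276/(0.598·34.6) = 0.01334 K/W
ΣR = 0.002079 + 0.004624 + 0.04628 + 0.01334 = 0.06632 K/W
Q = ΔT/ΣR = (293 K − 278.22 K)/0.06632 = 222.9 W
From the inner boundary to the gypsum board/common brick interface, ΣR_partial = 0.05298 K/W.
T_interface = T_in − Q·ΣR_partial = 293 K − (222.9)(0.05298) = 281.19 K

T = 281.19 K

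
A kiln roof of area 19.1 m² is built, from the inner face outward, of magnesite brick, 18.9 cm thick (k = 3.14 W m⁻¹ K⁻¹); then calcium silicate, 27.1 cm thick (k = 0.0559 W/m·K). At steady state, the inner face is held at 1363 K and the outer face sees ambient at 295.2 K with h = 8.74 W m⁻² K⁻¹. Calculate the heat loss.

Q = 4.06 kW

Treat each layer as a resistance in series:
  R_magnesite brick = L/(kA) = 0.189/(3.14·19.1) = 0.003151 K/W
  R_calcium silicate = L/(kA) = 0.271/(0.0559·19.1) = 0.2538 K/W
  R_conv,out = 1/(hA) = 1/(8.74·19.1) = 0.005990 K/W
ΣR = 0.003151 + 0.2538 + 0.005990 = 0.2629 K/W
Q = ΔT/ΣR = (1363 K − 295.2 K)/0.2629 = 4060 W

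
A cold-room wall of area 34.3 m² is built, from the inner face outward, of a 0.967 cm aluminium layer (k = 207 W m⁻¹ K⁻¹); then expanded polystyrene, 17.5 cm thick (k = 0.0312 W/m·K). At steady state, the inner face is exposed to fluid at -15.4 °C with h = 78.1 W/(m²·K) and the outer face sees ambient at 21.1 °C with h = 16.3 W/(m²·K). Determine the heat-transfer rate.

Q = 220 W

Resistance network (inner→outer):
  R_conv,in = 1/(hA) = 1/(78.1·34.3) = 3.733×10^-4 K/W
  R_aluminium = L/(kA) = 0.00967/(207·34.3) = 1.362×10^-6 K/W
  R_expanded polystyrene = L/(kA) = 0.175/(0.0312·34.3) = 0.1635 K/W
  R_conv,out = 1/(hA) = 1/(16.3·34.3) = 0.001789 K/W
ΣR = 3.733×10^-4 + 1.362×10^-6 + 0.1635 + 0.001789 = 0.1657 K/W
Q = ΔT/ΣR = (-15.4 °C − 21.1 °C)/0.1657 = -220 W
(Negative Q ⇒ heat flows inward; heat gain = 220 W.)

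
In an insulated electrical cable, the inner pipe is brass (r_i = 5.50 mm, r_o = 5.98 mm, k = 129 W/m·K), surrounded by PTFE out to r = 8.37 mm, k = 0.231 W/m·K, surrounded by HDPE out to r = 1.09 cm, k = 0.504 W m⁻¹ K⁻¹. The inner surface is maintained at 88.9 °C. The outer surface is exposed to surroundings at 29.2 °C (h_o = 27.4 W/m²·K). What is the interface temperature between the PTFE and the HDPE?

T = 72.6 °C

Resistance network (inner→outer):
  R'_brass = ln(0.00598/0.00550)/(2πk) = 0.08367/(2π·129) = 1.032×10^-4 m·K/W
  R'_PTFE = ln(0.00837/0.00598)/(2πk) = 0.3362/(2π·0.231) = 0.2317 m·K/W
  R'_HDPE = ln(0.0109/0.00837)/(2πk) = 0.2641/(2π·0.504) = 0.08340 m·K/W
  R'_conv,out = 1/(2πr h) = 1/(2π·0.0109·27.4) = 0.5329 m·K/W
ΣR = 1.032×10^-4 + 0.2317 + 0.08340 + 0.5329 = 0.8481 m·K/W
Q' = ΔT/ΣR = (88.9 °C − 29.2 °C)/0.8481 = 70.39 W/m
From the inner boundary to the PTFE/HDPE interface, ΣR_partial = 0.2318 m·K/W.
T_interface = T_in − Q'·ΣR_partial = 88.9 °C − (70.39)(0.2318) = 72.6 °C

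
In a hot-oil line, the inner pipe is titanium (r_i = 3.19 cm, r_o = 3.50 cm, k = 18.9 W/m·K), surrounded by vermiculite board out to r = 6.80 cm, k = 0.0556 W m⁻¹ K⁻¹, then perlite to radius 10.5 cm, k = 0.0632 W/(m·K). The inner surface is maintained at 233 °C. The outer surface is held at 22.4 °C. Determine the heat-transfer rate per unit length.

Treat each layer as a resistance in series:
  R'_titanium = ln(0.0350/0.0319)/(2πk) = 0.09274/(2π·18.9) = 7.810×10^-4 m·K/W
  R'_vermiculite board = ln(0.0680/0.0350)/(2πk) = 0.6642/(2π·0.0556) = 1.901 m·K/W
  R'_perlite = ln(0.105/0.0680)/(2πk) = 0.4345/(2π·0.0632) = 1.094 m·K/W
ΣR = 7.810×10^-4 + 1.901 + 1.094 = 2.996 m·K/W
Q' = ΔT/ΣR = (233 °C − 22.4 °C)/2.996 = 70.3 W/m

Q' = 70.3 W/m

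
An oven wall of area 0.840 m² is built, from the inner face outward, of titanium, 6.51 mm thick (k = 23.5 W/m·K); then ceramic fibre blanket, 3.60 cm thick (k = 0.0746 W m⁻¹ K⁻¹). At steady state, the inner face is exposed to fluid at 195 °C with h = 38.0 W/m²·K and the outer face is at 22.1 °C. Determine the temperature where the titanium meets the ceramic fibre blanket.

Treat each layer as a resistance in series:
  R_conv,in = 1/(hA) = 1/(38.0·0.840) = 0.03133 K/W
  R_titanium = L/(kA) = 0.00651/(23.5·0.840) = 3.298×10^-4 K/W
  R_ceramic fibre blanket = L/(kA) = 0.0360/(0.0746·0.840) = 0.5745 K/W
ΣR = 0.03133 + 3.298×10^-4 + 0.5745 = 0.6062 K/W
Q = ΔT/ΣR = (195 °C − 22.1 °C)/0.6062 = 285.2 W
From the inner boundary to the titanium/ceramic fibre blanket interface, ΣR_partial = 0.03166 K/W.
T_interface = T_in − Q·ΣR_partial = 195 °C − (285.2)(0.03166) = 186 °C

T = 186 °C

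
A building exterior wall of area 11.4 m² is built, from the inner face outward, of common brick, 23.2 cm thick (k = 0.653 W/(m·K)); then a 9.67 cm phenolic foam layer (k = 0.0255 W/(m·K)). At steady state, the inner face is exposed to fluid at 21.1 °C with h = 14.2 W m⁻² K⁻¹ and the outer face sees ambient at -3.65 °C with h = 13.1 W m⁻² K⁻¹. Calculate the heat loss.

Treat each layer as a resistance in series:
  R_conv,in = 1/(hA) = 1/(14.2·11.4) = 0.006177 K/W
  R_common brick = L/(kA) = 0.232/(0.653·11.4) = 0.03117 K/W
  R_phenolic foam = L/(kA) = 0.0967/(0.0255·11.4) = 0.3326 K/W
  R_conv,out = 1/(hA) = 1/(13.1·11.4) = 0.006696 K/W
ΣR = 0.006177 + 0.03117 + 0.3326 + 0.006696 = 0.3766 K/W
Q = ΔT/ΣR = (21.1 °C − -3.65 °C)/0.3766 = 65.7 W

Q = 65.7 W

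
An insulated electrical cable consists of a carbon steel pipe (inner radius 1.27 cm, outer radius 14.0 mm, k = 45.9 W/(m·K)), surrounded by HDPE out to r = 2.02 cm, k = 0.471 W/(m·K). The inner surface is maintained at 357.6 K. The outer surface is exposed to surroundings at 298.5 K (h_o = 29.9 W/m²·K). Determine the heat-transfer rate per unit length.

Resistance network (inner→outer):
  R'_carbon steel = ln(0.0140/0.0127)/(2πk) = 0.09746/(2π·45.9) = 3.379×10^-4 m·K/W
  R'_HDPE = ln(0.0202/0.0140)/(2πk) = 0.3666/(2π·0.471) = 0.1239 m·K/W
  R'_conv,out = 1/(2πr h) = 1/(2π·0.0202·29.9) = 0.2635 m·K/W
ΣR = 3.379×10^-4 + 0.1239 + 0.2635 = 0.3877 m·K/W
Q' = ΔT/ΣR = (357.6 K − 298.5 K)/0.3877 = 152 W/m

Q' = 152 W/m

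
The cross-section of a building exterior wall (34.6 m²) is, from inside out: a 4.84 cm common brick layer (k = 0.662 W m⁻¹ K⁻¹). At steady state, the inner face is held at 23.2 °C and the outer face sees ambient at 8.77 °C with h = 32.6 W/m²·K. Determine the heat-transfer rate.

Series thermal resistances, inner to outer:
  R_common brick = L/(kA) = 0.0484/(0.662·34.6) = 0.002113 K/W
  R_conv,out = 1/(hA) = 1/(32.6·34.6) = 8.866×10^-4 K/W
ΣR = 0.002113 + 8.866×10^-4 = 0.003000 K/W
Q = ΔT/ΣR = (23.2 °C − 8.77 °C)/0.003000 = 4810 W

Q = 4.81 kW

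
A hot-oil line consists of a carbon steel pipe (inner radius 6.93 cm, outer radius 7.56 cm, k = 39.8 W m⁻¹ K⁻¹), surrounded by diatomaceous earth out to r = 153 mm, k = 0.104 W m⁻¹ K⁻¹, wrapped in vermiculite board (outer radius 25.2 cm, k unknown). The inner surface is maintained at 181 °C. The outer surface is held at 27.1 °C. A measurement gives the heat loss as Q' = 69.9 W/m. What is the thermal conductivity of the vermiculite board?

k = 0.0707 W/m·K

ΣR = ΔT/Q' = |181 − 27.1|/69.9 = 2.202 m·K/W
Known resistances:
  R'_carbon steel = ln(0.0756/0.0693)/(2πk) = 0.08701/(2π·39.8) = 3.479×10^-4 m·K/W
  R'_diatomaceous earth = ln(0.153/0.0756)/(2πk) = 0.7050/(2π·0.104) = 1.079 m·K/W
R_vermiculite board = ΣR − ΣR_known = 2.202 − 1.079 = 1.123 m·K/W
ln(r₂/r₁)/(2πk) = 1.123 ⇒ k = 0.4990/(2π·1.123) = 0.0707 W/m·K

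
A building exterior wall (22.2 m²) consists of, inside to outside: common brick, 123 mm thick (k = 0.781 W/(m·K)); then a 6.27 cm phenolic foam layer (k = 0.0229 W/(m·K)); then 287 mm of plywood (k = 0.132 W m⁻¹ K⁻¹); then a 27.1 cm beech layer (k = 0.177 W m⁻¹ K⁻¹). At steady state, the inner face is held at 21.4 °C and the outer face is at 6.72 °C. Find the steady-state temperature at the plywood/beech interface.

Resistance network (inner→outer):
  R_common brick = L/(kA) = 0.123/(0.781·22.2) = 0.007094 K/W
  R_phenolic foam = L/(kA) = 0.0627/(0.0229·22.2) = 0.1233 K/W
  R_plywood = L/(kA) = 0.287/(0.132·22.2) = 0.09794 K/W
  R_beech = L/(kA) = 0.271/(0.177·22.2) = 0.06897 K/W
ΣR = 0.007094 + 0.1233 + 0.09794 + 0.06897 = 0.2973 K/W
Q = ΔT/ΣR = (21.4 °C − 6.72 °C)/0.2973 = 49.38 W
From the inner boundary to the plywood/beech interface, ΣR_partial = 0.2283 K/W.
T_interface = T_in − Q·ΣR_partial = 21.4 °C − (49.38)(0.2283) = 10.1 °C

T = 10.1 °C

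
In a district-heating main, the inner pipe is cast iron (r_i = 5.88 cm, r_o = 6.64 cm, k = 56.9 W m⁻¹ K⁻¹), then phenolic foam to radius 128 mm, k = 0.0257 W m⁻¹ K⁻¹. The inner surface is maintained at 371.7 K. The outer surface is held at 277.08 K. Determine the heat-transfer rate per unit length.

Q' = 23.3 W/m

Series thermal resistances, inner to outer:
  R'_cast iron = ln(0.0664/0.0588)/(2πk) = 0.1216/(2π·56.9) = 3.400×10^-4 m·K/W
  R'_phenolic foam = ln(0.128/0.0664)/(2πk) = 0.6563/(2π·0.0257) = 4.065 m·K/W
ΣR = 3.400×10^-4 + 4.065 = 4.065 m·K/W
Q' = ΔT/ΣR = (371.7 K − 277.08 K)/4.065 = 23.3 W/m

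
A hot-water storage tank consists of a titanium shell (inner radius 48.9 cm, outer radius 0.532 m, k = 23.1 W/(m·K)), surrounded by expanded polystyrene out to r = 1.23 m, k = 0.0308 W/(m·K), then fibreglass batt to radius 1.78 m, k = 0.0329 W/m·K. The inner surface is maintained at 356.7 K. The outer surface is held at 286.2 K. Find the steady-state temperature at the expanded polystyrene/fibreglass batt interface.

Series thermal resistances, inner to outer:
  R_titanium = (1/0.489 − 1/0.532)/(4πk) = 0.1653/(4π·23.1) = 5.694×10^-4 K/W
  R_expanded polystyrene = (1/0.532 − 1/1.23)/(4πk) = 1.067/(4π·0.0308) = 2.756 K/W
  R_fibreglass batt = (1/1.23 − 1/1.78)/(4πk) = 0.2512/(4π·0.0329) = 0.6076 K/W
ΣR = 5.694×10^-4 + 2.756 + 0.6076 = 3.364 K/W
Q = ΔT/ΣR = (356.7 K − 286.2 K)/3.364 = 20.96 W
From the inner boundary to the expanded polystyrene/fibreglass batt interface, ΣR_partial = 2.757 K/W.
T_interface = T_in − Q·ΣR_partial = 356.7 K − (20.96)(2.757) = 298.9 K

T = 298.9 K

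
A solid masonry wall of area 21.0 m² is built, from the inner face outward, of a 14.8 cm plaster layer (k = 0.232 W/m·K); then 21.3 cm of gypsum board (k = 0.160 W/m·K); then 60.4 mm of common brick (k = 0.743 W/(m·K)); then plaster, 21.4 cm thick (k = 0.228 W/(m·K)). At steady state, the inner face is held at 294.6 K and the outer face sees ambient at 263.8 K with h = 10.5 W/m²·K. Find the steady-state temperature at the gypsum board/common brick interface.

T = 274.94 K

Resistance network (inner→outer):
  R_plaster = L/(kA) = 0.148/(0.232·21.0) = 0.03038 K/W
  R_gypsum board = L/(kA) = 0.213/(0.160·21.0) = 0.06339 K/W
  R_common brick = L/(kA) = 0.0604/(0.743·21.0) = 0.003871 K/W
  R_plaster = L/(kA) = 0.214/(0.228·21.0) = 0.04470 K/W
  R_conv,out = 1/(hA) = 1/(10.5·21.0) = 0.004535 K/W
ΣR = 0.03038 + 0.06339 + 0.003871 + 0.04470 + 0.004535 = 0.1469 K/W
Q = ΔT/ΣR = (294.6 K − 263.8 K)/0.1469 = 209.7 W
From the inner boundary to the gypsum board/common brick interface, ΣR_partial = 0.09377 K/W.
T_interface = T_in − Q·ΣR_partial = 294.6 K − (209.7)(0.09377) = 274.94 K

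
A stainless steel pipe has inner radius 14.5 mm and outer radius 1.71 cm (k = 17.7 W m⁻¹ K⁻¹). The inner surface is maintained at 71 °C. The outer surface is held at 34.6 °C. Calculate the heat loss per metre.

Q' = 2πk·ΔT/ln(r₂/r₁) = 2π × 17.7 × 36.4 / ln(0.0171/0.0145) = 24500 W/m

Q' = 24.5 kW/m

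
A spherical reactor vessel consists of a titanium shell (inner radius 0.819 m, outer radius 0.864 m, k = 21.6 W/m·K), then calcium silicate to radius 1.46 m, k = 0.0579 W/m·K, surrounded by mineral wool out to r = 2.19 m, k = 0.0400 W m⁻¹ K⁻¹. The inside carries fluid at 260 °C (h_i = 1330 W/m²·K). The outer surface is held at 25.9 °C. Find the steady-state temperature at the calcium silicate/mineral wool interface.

T = 122 °C

Series thermal resistances, inner to outer:
  R_conv,in = 1/(4πr²h) = 1/(4π·0.819²·1330) = 8.920×10^-5 K/W
  R_titanium = (1/0.819 − 1/0.864)/(4πk) = 0.06359/(4π·21.6) = 2.343×10^-4 K/W
  R_calcium silicate = (1/0.864 − 1/1.46)/(4πk) = 0.4725/(4π·0.0579) = 0.6494 K/W
  R_mineral wool = (1/1.46 − 1/2.19)/(4πk) = 0.2283/(4π·0.0400) = 0.4542 K/W
ΣR = 8.920×10^-5 + 2.343×10^-4 + 0.6494 + 0.4542 = 1.104 K/W
Q = ΔT/ΣR = (260 °C − 25.9 °C)/1.104 = 212.0 W
From the inner boundary to the calcium silicate/mineral wool interface, ΣR_partial = 0.6497 K/W.
T_interface = T_in − Q·ΣR_partial = 260 °C − (212.0)(0.6497) = 122 °C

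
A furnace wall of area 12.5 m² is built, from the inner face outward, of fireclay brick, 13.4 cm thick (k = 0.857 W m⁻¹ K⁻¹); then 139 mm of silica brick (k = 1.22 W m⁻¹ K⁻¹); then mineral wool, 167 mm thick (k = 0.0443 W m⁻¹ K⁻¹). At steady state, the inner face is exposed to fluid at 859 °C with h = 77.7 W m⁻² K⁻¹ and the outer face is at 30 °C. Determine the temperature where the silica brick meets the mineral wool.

Treat each layer as a resistance in series:
  R_conv,in = 1/(hA) = 1/(77.7·12.5) = 0.001030 K/W
  R_fireclay brick = L/(kA) = 0.134/(0.857·12.5) = 0.01251 K/W
  R_silica brick = L/(kA) = 0.139/(1.22·12.5) = 0.009115 K/W
  R_mineral wool = L/(kA) = 0.167/(0.0443·12.5) = 0.3016 K/W
ΣR = 0.001030 + 0.01251 + 0.009115 + 0.3016 = 0.3243 K/W
Q = ΔT/ΣR = (859 °C − 30 °C)/0.3243 = 2556 W
From the inner boundary to the silica brick/mineral wool interface, ΣR_partial = 0.02266 K/W.
T_interface = T_in − Q·ΣR_partial = 859 °C − (2556)(0.02266) = 801 °C

T = 801 °C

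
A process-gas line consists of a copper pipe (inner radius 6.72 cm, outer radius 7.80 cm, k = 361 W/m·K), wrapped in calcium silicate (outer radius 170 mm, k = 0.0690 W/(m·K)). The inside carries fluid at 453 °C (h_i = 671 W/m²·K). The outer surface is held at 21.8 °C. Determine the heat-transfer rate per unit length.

Resistance network (inner→outer):
  R'_conv,in = 1/(2πr h) = 1/(2π·0.0672·671) = 0.003530 m·K/W
  R'_copper = ln(0.0780/0.0672)/(2πk) = 0.1490/(2π·361) = 6.571×10^-5 m·K/W
  R'_calcium silicate = ln(0.170/0.0780)/(2πk) = 0.7791/(2π·0.0690) = 1.797 m·K/W
ΣR = 0.003530 + 6.571×10^-5 + 1.797 = 1.801 m·K/W
Q' = ΔT/ΣR = (453 °C − 21.8 °C)/1.801 = 239 W/m

Q' = 239 W/m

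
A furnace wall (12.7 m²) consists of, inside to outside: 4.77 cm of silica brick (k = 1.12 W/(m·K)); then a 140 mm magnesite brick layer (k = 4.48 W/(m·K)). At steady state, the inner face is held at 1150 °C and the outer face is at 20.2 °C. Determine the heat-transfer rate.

Treat each layer as a resistance in series:
  R_silica brick = L/(kA) = 0.0477/(1.12·12.7) = 0.003353 K/W
  R_magnesite brick = L/(kA) = 0.140/(4.48·12.7) = 0.002461 K/W
ΣR = 0.003353 + 0.002461 = 0.005814 K/W
Q = ΔT/ΣR = (1150 °C − 20.2 °C)/0.005814 = 1.94×10^5 W

Q = 194 kW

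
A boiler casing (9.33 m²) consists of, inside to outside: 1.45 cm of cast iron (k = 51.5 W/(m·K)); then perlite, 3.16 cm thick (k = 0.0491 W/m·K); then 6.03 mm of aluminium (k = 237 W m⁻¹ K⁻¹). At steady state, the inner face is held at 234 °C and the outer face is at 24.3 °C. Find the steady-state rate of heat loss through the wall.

Treat each layer as a resistance in series:
  R_cast iron = L/(kA) = 0.0145/(51.5·9.33) = 3.018×10^-5 K/W
  R_perlite = L/(kA) = 0.0316/(0.0491·9.33) = 0.06898 K/W
  R_aluminium = L/(kA) = 0.00603/(237·9.33) = 2.727×10^-6 K/W
ΣR = 3.018×10^-5 + 0.06898 + 2.727×10^-6 = 0.06901 K/W
Q = ΔT/ΣR = (234 °C − 24.3 °C)/0.06901 = 3040 W

Q = 3.04 kW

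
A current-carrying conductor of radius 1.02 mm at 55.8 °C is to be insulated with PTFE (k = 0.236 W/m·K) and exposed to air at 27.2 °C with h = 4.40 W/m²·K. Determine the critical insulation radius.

r_cr = 5.36 cm

For a cylinder, r_cr = k_ins/h = 0.236/4.40 = 0.0536 m = 5.36 cm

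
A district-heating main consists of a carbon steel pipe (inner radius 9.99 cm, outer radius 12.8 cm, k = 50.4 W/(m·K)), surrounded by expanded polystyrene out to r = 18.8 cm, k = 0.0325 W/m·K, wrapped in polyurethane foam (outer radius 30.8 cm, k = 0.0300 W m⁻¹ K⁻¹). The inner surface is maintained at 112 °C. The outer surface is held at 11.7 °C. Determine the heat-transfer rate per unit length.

Q' = 22.3 W/m

Treat each layer as a resistance in series:
  R'_carbon steel = ln(0.128/0.0999)/(2πk) = 0.2479/(2π·50.4) = 7.827×10^-4 m·K/W
  R'_expanded polystyrene = ln(0.188/0.128)/(2πk) = 0.3844/(2π·0.0325) = 1.882 m·K/W
  R'_polyurethane foam = ln(0.308/0.188)/(2πk) = 0.4937/(2π·0.0300) = 2.619 m·K/W
ΣR = 7.827×10^-4 + 1.882 + 2.619 = 4.502 m·K/W
Q' = ΔT/ΣR = (112 °C − 11.7 °C)/4.502 = 22.3 W/m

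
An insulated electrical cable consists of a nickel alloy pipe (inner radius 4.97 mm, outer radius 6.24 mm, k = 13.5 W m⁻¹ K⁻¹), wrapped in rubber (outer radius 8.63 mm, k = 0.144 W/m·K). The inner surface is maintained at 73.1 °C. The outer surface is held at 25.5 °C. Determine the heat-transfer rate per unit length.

Q' = 132 W/m

Treat each layer as a resistance in series:
  R'_nickel alloy = ln(0.00624/0.00497)/(2πk) = 0.2276/(2π·13.5) = 0.002683 m·K/W
  R'_rubber = ln(0.00863/0.00624)/(2πk) = 0.3243/(2π·0.144) = 0.3584 m·K/W
ΣR = 0.002683 + 0.3584 = 0.3611 m·K/W
Q' = ΔT/ΣR = (73.1 °C − 25.5 °C)/0.3611 = 132 W/m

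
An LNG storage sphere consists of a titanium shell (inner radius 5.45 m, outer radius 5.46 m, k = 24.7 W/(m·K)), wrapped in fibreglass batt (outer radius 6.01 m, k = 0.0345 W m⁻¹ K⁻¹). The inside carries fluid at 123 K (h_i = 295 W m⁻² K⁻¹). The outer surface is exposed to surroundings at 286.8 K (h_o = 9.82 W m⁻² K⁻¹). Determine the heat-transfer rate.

Q = 4.21 kW

Treat each layer as a resistance in series:
  R_conv,in = 1/(4πr²h) = 1/(4π·5.45²·295) = 9.082×10^-6 K/W
  R_titanium = (1/5.45 − 1/5.46)/(4πk) = 3.361×10^-4/(4π·24.7) = 1.083×10^-6 K/W
  R_fibreglass batt = (1/5.46 − 1/6.01)/(4πk) = 0.01676/(4π·0.0345) = 0.03866 K/W
  R_conv,out = 1/(4πr²h) = 1/(4π·6.01²·9.82) = 2.244×10^-4 K/W
ΣR = 9.082×10^-6 + 1.083×10^-6 + 0.03866 + 2.244×10^-4 = 0.03889 K/W
Q = ΔT/ΣR = (123 K − 286.8 K)/0.03889 = -4210 W
(Negative Q ⇒ heat flows inward; heat gain = 4210 W.)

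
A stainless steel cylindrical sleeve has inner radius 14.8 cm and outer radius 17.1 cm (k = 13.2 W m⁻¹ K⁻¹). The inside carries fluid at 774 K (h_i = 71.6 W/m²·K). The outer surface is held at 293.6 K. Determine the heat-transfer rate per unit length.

Q' = 28.7 kW/m

Series thermal resistances, inner to outer:
  R'_conv,in = 1/(2πr h) = 1/(2π·0.148·71.6) = 0.01502 m·K/W
  R'_stainless steel = ln(0.171/0.148)/(2πk) = 0.1445/(2π·13.2) = 0.001742 m·K/W
ΣR = 0.01502 + 0.001742 = 0.01676 m·K/W
Q' = ΔT/ΣR = (774 K − 293.6 K)/0.01676 = 28700 W/m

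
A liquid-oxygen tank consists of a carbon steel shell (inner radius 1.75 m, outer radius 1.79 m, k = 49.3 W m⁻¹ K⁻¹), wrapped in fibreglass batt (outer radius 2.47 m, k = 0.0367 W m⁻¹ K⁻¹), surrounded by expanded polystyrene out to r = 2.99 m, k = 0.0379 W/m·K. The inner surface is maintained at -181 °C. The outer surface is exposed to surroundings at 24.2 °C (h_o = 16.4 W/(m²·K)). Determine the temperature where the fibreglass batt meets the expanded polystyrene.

T = -39.0 °C

Treat each layer as a resistance in series:
  R_carbon steel = (1/1.75 − 1/1.79)/(4πk) = 0.01277/(4π·49.3) = 2.061×10^-5 K/W
  R_fibreglass batt = (1/1.79 − 1/2.47)/(4πk) = 0.1538/(4π·0.0367) = 0.3335 K/W
  R_expanded polystyrene = (1/2.47 − 1/2.99)/(4πk) = 0.07041/(4π·0.0379) = 0.1478 K/W
  R_conv,out = 1/(4πr²h) = 1/(4π·2.99²·16.4) = 5.428×10^-4 K/W
ΣR = 2.061×10^-5 + 0.3335 + 0.1478 + 5.428×10^-4 = 0.4819 K/W
Q = ΔT/ΣR = (-181 °C − 24.2 °C)/0.4819 = -425.8 W
From the inner boundary to the fibreglass batt/expanded polystyrene interface, ΣR_partial = 0.3335 K/W.
T_interface = T_in − Q·ΣR_partial = -181 °C − (-425.8)(0.3335) = -39.0 °C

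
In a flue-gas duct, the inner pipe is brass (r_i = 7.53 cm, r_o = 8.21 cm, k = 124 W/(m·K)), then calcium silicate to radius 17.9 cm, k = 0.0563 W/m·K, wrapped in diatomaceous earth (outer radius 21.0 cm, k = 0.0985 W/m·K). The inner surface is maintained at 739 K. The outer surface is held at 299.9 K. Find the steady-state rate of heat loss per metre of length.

Resistance network (inner→outer):
  R'_brass = ln(0.0821/0.0753)/(2πk) = 0.08646/(2π·124) = 1.110×10^-4 m·K/W
  R'_calcium silicate = ln(0.179/0.0821)/(2πk) = 0.7794/(2π·0.0563) = 2.203 m·K/W
  R'_diatomaceous earth = ln(0.210/0.179)/(2πk) = 0.1597/(2π·0.0985) = 0.2581 m·K/W
ΣR = 1.110×10^-4 + 2.203 + 0.2581 = 2.461 m·K/W
Q' = ΔT/ΣR = (739 K − 299.9 K)/2.461 = 178 W/m

Q' = 178 W/m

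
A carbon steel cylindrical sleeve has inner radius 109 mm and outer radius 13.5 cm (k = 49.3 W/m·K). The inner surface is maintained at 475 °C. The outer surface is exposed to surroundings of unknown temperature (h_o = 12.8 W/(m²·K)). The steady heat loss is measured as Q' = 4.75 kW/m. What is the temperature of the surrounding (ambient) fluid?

Sum the resistances:
  R'_carbon steel = ln(0.135/0.109)/(2πk) = 0.2139/(2π·49.3) = 6.906×10^-4 m·K/W
  R'_conv,out = 1/(2πr h) = 1/(2π·0.135·12.8) = 0.09210 m·K/W
ΣR = 0.09279 m·K/W
ΔT = Q'·ΣR = 4750 × 0.09279 = 440.8 K
Heat flows outward, so T_out = T_in − ΔT = 475 − 440.8 = 34.2 °C

T_out = 34.2 °C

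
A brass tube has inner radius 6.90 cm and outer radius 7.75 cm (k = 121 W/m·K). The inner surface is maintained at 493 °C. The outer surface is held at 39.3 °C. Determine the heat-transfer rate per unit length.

Q' = 2970 kW/m

Q' = 2πk·ΔT/ln(r₂/r₁) = 2π × 121 × 453.7 / ln(0.0775/0.0690) = 2.97×10^6 W/m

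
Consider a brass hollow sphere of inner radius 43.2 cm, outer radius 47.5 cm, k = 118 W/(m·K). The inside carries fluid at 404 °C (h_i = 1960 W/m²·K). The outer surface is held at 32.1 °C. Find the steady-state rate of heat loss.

Resistance network (inner→outer):
  R_conv,in = 1/(4πr²h) = 1/(4π·0.432²·1960) = 2.176×10^-4 K/W
  R_brass = (1/0.432 − 1/0.475)/(4πk) = 0.2096/(4π·118) = 1.413×10^-4 K/W
ΣR = 2.176×10^-4 + 1.413×10^-4 = 3.589×10^-4 K/W
Q = ΔT/ΣR = (404 °C − 32.1 °C)/3.589×10^-4 = 1.04×10^6 W

Q = 1040 kW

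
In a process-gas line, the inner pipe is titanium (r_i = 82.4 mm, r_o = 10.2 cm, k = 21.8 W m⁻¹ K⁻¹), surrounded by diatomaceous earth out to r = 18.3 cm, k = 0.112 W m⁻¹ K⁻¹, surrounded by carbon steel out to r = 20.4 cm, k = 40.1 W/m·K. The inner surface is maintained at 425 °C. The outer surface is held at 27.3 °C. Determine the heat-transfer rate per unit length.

Resistance network (inner→outer):
  R'_titanium = ln(0.102/0.0824)/(2πk) = 0.2134/(2π·21.8) = 0.001558 m·K/W
  R'_diatomaceous earth = ln(0.183/0.102)/(2πk) = 0.5845/(2π·0.112) = 0.8306 m·K/W
  R'_carbon steel = ln(0.204/0.183)/(2πk) = 0.1086/(2π·40.1) = 4.312×10^-4 m·K/W
ΣR = 0.001558 + 0.8306 + 4.312×10^-4 = 0.8326 m·K/W
Q' = ΔT/ΣR = (425 °C − 27.3 °C)/0.8326 = 478 W/m

Q' = 478 W/m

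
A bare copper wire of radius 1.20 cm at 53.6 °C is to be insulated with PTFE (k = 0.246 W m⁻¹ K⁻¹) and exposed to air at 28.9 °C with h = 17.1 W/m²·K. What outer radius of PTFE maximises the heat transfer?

For a cylinder, r_cr = k_ins/h = 0.246/17.1 = 0.0144 m = 1.44 cm

r_cr = 1.44 cm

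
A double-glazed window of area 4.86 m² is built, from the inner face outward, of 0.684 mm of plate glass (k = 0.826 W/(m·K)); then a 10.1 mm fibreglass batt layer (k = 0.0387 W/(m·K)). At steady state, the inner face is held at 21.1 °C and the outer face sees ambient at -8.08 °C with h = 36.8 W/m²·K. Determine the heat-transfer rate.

Treat each layer as a resistance in series:
  R_plate glass = L/(kA) = 6.84×10^-4/(0.826·4.86) = 1.704×10^-4 K/W
  R_fibreglass batt = L/(kA) = 0.0101/(0.0387·4.86) = 0.05370 K/W
  R_conv,out = 1/(hA) = 1/(36.8·4.86) = 0.005591 K/W
ΣR = 1.704×10^-4 + 0.05370 + 0.005591 = 0.05946 K/W
Q = ΔT/ΣR = (21.1 °C − -8.08 °C)/0.05946 = 491 W

Q = 491 W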